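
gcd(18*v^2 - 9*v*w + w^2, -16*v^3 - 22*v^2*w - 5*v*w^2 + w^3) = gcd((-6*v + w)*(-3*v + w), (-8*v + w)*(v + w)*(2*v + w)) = 1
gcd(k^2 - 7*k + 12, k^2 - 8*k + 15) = k - 3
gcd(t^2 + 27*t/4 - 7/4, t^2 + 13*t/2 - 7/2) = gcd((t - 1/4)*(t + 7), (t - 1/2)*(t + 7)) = t + 7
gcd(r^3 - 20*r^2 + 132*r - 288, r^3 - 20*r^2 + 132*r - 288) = r^3 - 20*r^2 + 132*r - 288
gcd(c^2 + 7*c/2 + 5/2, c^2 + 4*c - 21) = 1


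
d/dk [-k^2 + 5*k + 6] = 5 - 2*k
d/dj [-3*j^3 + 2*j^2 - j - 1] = -9*j^2 + 4*j - 1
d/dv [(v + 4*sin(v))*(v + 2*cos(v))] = -(v + 4*sin(v))*(2*sin(v) - 1) + (v + 2*cos(v))*(4*cos(v) + 1)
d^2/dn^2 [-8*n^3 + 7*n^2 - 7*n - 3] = 14 - 48*n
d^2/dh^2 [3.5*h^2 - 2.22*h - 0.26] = 7.00000000000000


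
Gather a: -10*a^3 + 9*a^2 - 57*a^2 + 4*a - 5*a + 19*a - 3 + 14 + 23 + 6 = -10*a^3 - 48*a^2 + 18*a + 40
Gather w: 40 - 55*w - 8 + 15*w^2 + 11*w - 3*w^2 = 12*w^2 - 44*w + 32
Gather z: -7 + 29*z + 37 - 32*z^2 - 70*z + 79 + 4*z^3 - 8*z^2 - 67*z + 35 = 4*z^3 - 40*z^2 - 108*z + 144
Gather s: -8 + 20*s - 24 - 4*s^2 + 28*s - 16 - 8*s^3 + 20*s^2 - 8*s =-8*s^3 + 16*s^2 + 40*s - 48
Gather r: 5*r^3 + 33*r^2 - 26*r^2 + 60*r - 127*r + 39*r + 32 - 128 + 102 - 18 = 5*r^3 + 7*r^2 - 28*r - 12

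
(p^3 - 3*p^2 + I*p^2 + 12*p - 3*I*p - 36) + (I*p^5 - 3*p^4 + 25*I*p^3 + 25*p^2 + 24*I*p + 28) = I*p^5 - 3*p^4 + p^3 + 25*I*p^3 + 22*p^2 + I*p^2 + 12*p + 21*I*p - 8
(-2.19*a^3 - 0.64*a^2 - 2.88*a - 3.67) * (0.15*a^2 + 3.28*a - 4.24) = -0.3285*a^5 - 7.2792*a^4 + 6.7544*a^3 - 7.2833*a^2 + 0.1736*a + 15.5608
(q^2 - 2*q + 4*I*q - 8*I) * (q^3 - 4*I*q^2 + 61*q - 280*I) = q^5 - 2*q^4 + 77*q^3 - 154*q^2 - 36*I*q^2 + 1120*q + 72*I*q - 2240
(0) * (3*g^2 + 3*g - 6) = 0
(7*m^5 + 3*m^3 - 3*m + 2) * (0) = 0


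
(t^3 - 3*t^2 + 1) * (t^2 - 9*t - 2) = t^5 - 12*t^4 + 25*t^3 + 7*t^2 - 9*t - 2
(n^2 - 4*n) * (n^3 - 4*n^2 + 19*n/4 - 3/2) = n^5 - 8*n^4 + 83*n^3/4 - 41*n^2/2 + 6*n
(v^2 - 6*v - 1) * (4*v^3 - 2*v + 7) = 4*v^5 - 24*v^4 - 6*v^3 + 19*v^2 - 40*v - 7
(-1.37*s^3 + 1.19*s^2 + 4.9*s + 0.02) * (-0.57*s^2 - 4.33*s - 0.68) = 0.7809*s^5 + 5.2538*s^4 - 7.0141*s^3 - 22.0376*s^2 - 3.4186*s - 0.0136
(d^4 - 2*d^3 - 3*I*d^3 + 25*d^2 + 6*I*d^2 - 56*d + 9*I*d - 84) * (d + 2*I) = d^5 - 2*d^4 - I*d^4 + 31*d^3 + 2*I*d^3 - 68*d^2 + 59*I*d^2 - 102*d - 112*I*d - 168*I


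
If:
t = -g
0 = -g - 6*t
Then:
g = 0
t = 0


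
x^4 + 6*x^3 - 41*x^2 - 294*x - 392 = (x - 7)*(x + 2)*(x + 4)*(x + 7)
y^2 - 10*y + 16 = (y - 8)*(y - 2)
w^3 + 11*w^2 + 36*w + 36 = (w + 2)*(w + 3)*(w + 6)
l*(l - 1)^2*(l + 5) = l^4 + 3*l^3 - 9*l^2 + 5*l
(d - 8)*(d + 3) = d^2 - 5*d - 24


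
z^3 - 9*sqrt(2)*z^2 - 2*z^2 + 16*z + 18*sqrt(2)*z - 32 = (z - 2)*(z - 8*sqrt(2))*(z - sqrt(2))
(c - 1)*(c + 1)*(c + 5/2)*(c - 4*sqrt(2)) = c^4 - 4*sqrt(2)*c^3 + 5*c^3/2 - 10*sqrt(2)*c^2 - c^2 - 5*c/2 + 4*sqrt(2)*c + 10*sqrt(2)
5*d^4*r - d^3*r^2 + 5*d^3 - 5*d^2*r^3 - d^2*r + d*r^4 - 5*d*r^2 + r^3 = (-5*d + r)*(-d + r)*(d + r)*(d*r + 1)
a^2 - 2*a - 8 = (a - 4)*(a + 2)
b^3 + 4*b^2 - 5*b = b*(b - 1)*(b + 5)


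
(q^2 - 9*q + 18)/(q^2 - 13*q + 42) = (q - 3)/(q - 7)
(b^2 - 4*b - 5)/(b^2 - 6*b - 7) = (b - 5)/(b - 7)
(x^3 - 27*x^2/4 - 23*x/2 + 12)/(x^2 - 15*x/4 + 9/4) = (x^2 - 6*x - 16)/(x - 3)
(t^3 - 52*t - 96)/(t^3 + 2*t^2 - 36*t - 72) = (t - 8)/(t - 6)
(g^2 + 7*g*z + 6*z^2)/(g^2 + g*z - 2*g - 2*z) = (g + 6*z)/(g - 2)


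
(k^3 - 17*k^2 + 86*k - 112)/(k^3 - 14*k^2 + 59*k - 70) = (k - 8)/(k - 5)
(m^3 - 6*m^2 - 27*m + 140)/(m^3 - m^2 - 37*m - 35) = (m - 4)/(m + 1)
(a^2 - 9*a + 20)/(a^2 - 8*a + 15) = (a - 4)/(a - 3)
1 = 1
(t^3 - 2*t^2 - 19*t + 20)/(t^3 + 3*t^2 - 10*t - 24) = (t^2 - 6*t + 5)/(t^2 - t - 6)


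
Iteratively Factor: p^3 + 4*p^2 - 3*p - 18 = (p + 3)*(p^2 + p - 6) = (p - 2)*(p + 3)*(p + 3)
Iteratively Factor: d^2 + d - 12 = (d - 3)*(d + 4)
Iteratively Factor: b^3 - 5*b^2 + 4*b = (b - 4)*(b^2 - b) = b*(b - 4)*(b - 1)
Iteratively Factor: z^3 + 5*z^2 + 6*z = (z)*(z^2 + 5*z + 6) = z*(z + 2)*(z + 3)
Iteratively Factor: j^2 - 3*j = (j - 3)*(j)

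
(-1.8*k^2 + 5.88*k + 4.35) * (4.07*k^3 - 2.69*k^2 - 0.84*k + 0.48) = -7.326*k^5 + 28.7736*k^4 + 3.3993*k^3 - 17.5047*k^2 - 0.831599999999999*k + 2.088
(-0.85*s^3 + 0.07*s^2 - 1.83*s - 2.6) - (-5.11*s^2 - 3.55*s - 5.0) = -0.85*s^3 + 5.18*s^2 + 1.72*s + 2.4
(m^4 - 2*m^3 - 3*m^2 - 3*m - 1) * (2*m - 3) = 2*m^5 - 7*m^4 + 3*m^2 + 7*m + 3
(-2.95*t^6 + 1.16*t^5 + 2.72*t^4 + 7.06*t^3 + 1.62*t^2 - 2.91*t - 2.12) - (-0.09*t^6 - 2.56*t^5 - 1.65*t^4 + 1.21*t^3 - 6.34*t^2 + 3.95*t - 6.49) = -2.86*t^6 + 3.72*t^5 + 4.37*t^4 + 5.85*t^3 + 7.96*t^2 - 6.86*t + 4.37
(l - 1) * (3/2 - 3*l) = -3*l^2 + 9*l/2 - 3/2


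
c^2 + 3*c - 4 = (c - 1)*(c + 4)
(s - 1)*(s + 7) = s^2 + 6*s - 7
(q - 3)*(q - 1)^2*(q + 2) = q^4 - 3*q^3 - 3*q^2 + 11*q - 6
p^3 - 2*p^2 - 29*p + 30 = (p - 6)*(p - 1)*(p + 5)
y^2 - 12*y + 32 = (y - 8)*(y - 4)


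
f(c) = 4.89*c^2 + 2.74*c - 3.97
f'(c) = 9.78*c + 2.74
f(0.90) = 2.46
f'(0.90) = 11.54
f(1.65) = 13.86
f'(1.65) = 18.88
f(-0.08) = -4.16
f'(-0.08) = 1.96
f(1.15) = 5.65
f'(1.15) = 13.99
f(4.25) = 96.00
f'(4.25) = 44.30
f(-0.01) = -4.00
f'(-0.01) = 2.64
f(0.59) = -0.65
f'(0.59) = 8.51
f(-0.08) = -4.16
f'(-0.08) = 1.96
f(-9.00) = 367.46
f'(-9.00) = -85.28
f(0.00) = -3.97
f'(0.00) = 2.74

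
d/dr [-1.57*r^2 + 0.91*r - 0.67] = 0.91 - 3.14*r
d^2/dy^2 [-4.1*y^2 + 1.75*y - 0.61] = -8.20000000000000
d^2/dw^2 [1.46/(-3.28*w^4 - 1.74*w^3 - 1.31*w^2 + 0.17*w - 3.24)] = ((57.4656*w^2 + 15.2424*w + 3.8252)*(3.28*w^4 + 1.74*w^3 + 1.31*w^2 - 0.17*w + 3.24) - 1.46*(13.12*w^3 + 5.22*w^2 + 2.62*w - 0.17)*(26.24*w^3 + 10.44*w^2 + 5.24*w - 0.34))/(3.28*w^4 + 1.74*w^3 + 1.31*w^2 - 0.17*w + 3.24)^3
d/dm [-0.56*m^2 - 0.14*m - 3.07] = -1.12*m - 0.14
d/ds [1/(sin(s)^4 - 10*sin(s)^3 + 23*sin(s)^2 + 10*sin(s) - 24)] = 2*(-2*sin(s)^3 + 15*sin(s)^2 - 23*sin(s) - 5)/((sin(s) - 6)^2*(sin(s) - 4)^2*cos(s)^3)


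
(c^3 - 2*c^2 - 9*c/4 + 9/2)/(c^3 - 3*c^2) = (4*c^3 - 8*c^2 - 9*c + 18)/(4*c^2*(c - 3))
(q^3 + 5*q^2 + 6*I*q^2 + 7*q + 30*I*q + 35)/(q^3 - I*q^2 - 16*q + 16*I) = (q^2 + q*(5 + 7*I) + 35*I)/(q^2 - 16)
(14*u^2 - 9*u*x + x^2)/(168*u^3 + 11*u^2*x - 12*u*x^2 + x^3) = (-2*u + x)/(-24*u^2 - 5*u*x + x^2)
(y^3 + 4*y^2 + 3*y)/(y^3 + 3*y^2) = (y + 1)/y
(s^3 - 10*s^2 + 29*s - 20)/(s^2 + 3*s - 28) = (s^2 - 6*s + 5)/(s + 7)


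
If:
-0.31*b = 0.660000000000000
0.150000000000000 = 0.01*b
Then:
No Solution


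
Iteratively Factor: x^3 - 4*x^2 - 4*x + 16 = (x - 4)*(x^2 - 4) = (x - 4)*(x - 2)*(x + 2)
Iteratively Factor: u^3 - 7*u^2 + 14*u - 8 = (u - 2)*(u^2 - 5*u + 4) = (u - 4)*(u - 2)*(u - 1)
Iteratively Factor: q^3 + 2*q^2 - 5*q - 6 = (q + 3)*(q^2 - q - 2) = (q - 2)*(q + 3)*(q + 1)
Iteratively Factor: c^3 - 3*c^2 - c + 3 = (c - 3)*(c^2 - 1) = (c - 3)*(c + 1)*(c - 1)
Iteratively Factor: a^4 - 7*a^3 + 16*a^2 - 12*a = (a)*(a^3 - 7*a^2 + 16*a - 12) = a*(a - 3)*(a^2 - 4*a + 4) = a*(a - 3)*(a - 2)*(a - 2)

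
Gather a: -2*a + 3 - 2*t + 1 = -2*a - 2*t + 4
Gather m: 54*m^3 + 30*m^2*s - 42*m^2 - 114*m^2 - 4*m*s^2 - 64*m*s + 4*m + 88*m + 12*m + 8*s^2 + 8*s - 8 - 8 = 54*m^3 + m^2*(30*s - 156) + m*(-4*s^2 - 64*s + 104) + 8*s^2 + 8*s - 16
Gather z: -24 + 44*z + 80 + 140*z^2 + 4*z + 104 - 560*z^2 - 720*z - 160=-420*z^2 - 672*z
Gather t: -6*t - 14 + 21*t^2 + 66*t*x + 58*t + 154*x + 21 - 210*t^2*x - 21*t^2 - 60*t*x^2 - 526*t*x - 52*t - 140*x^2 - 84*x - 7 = -210*t^2*x + t*(-60*x^2 - 460*x) - 140*x^2 + 70*x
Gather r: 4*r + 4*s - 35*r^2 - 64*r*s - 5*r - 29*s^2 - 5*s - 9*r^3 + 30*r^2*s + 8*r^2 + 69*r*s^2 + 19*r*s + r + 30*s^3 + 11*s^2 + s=-9*r^3 + r^2*(30*s - 27) + r*(69*s^2 - 45*s) + 30*s^3 - 18*s^2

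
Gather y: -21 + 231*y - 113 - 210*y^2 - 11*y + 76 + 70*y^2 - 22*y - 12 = -140*y^2 + 198*y - 70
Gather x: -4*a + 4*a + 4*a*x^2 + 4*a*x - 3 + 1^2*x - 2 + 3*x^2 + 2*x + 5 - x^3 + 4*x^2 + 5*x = -x^3 + x^2*(4*a + 7) + x*(4*a + 8)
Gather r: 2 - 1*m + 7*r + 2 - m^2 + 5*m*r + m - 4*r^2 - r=-m^2 - 4*r^2 + r*(5*m + 6) + 4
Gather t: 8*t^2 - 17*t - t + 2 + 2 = 8*t^2 - 18*t + 4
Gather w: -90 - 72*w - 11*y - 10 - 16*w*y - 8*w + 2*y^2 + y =w*(-16*y - 80) + 2*y^2 - 10*y - 100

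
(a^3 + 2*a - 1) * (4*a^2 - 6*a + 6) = 4*a^5 - 6*a^4 + 14*a^3 - 16*a^2 + 18*a - 6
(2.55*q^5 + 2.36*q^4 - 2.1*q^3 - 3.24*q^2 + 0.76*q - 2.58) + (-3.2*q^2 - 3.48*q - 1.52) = 2.55*q^5 + 2.36*q^4 - 2.1*q^3 - 6.44*q^2 - 2.72*q - 4.1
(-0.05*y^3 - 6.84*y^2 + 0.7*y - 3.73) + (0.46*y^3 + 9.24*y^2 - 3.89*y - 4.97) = 0.41*y^3 + 2.4*y^2 - 3.19*y - 8.7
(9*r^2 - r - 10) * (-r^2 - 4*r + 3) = -9*r^4 - 35*r^3 + 41*r^2 + 37*r - 30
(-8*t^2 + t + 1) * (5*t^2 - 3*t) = -40*t^4 + 29*t^3 + 2*t^2 - 3*t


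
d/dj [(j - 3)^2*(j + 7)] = (j - 3)*(3*j + 11)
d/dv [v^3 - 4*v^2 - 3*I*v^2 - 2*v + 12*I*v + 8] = 3*v^2 - 8*v - 6*I*v - 2 + 12*I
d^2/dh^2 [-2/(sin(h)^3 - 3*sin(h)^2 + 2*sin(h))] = 2*(9*sin(h)^2 - 24*sin(h) + 4 + 34/sin(h) - 28/sin(h)^2 + 8/sin(h)^3)/((sin(h) - 2)^3*(sin(h) - 1)^2)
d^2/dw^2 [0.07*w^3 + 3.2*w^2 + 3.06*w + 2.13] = 0.42*w + 6.4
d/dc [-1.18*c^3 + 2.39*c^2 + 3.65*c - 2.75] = -3.54*c^2 + 4.78*c + 3.65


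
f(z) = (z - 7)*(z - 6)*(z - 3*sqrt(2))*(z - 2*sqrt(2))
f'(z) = (z - 7)*(z - 6)*(z - 3*sqrt(2)) + (z - 7)*(z - 6)*(z - 2*sqrt(2)) + (z - 7)*(z - 3*sqrt(2))*(z - 2*sqrt(2)) + (z - 6)*(z - 3*sqrt(2))*(z - 2*sqrt(2)) = 4*z^3 - 39*z^2 - 15*sqrt(2)*z^2 + 108*z + 130*sqrt(2)*z - 210*sqrt(2) - 156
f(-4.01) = 6219.72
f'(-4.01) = -2849.45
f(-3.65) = 5254.95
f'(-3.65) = -2514.93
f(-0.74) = 927.55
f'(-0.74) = -703.55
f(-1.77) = 1884.06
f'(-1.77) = -1180.38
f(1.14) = 149.19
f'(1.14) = -192.61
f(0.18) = 427.07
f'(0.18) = -402.38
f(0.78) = 230.30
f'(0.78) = -260.08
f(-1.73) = 1837.28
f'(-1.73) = -1158.80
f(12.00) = 2134.42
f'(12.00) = 1290.49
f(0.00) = 504.00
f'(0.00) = -452.98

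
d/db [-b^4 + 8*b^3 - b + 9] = -4*b^3 + 24*b^2 - 1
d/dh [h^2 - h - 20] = 2*h - 1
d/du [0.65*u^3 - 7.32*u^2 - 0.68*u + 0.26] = 1.95*u^2 - 14.64*u - 0.68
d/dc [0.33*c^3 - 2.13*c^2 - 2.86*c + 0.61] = 0.99*c^2 - 4.26*c - 2.86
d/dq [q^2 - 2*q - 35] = 2*q - 2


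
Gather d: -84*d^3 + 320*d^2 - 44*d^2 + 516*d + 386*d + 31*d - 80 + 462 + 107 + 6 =-84*d^3 + 276*d^2 + 933*d + 495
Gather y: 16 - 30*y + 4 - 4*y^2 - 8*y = -4*y^2 - 38*y + 20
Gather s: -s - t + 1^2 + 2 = -s - t + 3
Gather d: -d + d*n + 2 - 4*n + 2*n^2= d*(n - 1) + 2*n^2 - 4*n + 2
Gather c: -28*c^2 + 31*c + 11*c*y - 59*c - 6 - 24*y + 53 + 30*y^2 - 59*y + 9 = -28*c^2 + c*(11*y - 28) + 30*y^2 - 83*y + 56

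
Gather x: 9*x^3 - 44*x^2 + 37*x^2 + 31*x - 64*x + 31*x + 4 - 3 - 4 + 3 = 9*x^3 - 7*x^2 - 2*x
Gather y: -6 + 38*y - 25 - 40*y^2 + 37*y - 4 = -40*y^2 + 75*y - 35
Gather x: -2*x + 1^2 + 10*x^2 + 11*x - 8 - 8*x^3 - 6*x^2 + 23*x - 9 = -8*x^3 + 4*x^2 + 32*x - 16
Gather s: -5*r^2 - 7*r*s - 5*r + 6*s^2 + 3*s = -5*r^2 - 5*r + 6*s^2 + s*(3 - 7*r)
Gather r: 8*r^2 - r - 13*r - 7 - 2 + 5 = 8*r^2 - 14*r - 4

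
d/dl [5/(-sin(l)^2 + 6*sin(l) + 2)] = 10*(sin(l) - 3)*cos(l)/(6*sin(l) + cos(l)^2 + 1)^2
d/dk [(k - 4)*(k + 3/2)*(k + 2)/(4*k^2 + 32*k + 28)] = (k^4 + 16*k^3 + 28*k^2 + 17*k + 19)/(4*(k^4 + 16*k^3 + 78*k^2 + 112*k + 49))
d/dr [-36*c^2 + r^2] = 2*r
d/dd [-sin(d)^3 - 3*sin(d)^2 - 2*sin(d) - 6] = (-6*sin(d) + 3*cos(d)^2 - 5)*cos(d)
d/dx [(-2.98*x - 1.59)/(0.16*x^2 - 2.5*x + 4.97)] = (0.4768*x^2 + 0.5088*x - 18.7856)/(0.0256*x^4 - 0.8*x^3 + 7.8404*x^2 - 24.85*x + 24.7009)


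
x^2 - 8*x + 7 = (x - 7)*(x - 1)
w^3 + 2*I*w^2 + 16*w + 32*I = (w - 4*I)*(w + 2*I)*(w + 4*I)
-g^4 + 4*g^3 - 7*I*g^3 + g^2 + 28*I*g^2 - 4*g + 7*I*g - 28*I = (g - 4)*(g + 7*I)*(I*g - I)*(I*g + I)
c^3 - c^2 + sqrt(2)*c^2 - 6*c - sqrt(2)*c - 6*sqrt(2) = (c - 3)*(c + 2)*(c + sqrt(2))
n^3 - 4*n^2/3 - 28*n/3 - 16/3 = (n - 4)*(n + 2/3)*(n + 2)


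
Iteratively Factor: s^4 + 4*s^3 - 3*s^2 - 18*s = (s + 3)*(s^3 + s^2 - 6*s) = s*(s + 3)*(s^2 + s - 6) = s*(s + 3)^2*(s - 2)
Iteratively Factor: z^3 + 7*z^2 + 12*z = (z + 3)*(z^2 + 4*z) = z*(z + 3)*(z + 4)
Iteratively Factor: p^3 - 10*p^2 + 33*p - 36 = (p - 4)*(p^2 - 6*p + 9) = (p - 4)*(p - 3)*(p - 3)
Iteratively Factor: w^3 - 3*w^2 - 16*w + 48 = (w + 4)*(w^2 - 7*w + 12) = (w - 3)*(w + 4)*(w - 4)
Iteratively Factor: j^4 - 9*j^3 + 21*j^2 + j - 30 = (j - 2)*(j^3 - 7*j^2 + 7*j + 15) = (j - 2)*(j + 1)*(j^2 - 8*j + 15) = (j - 5)*(j - 2)*(j + 1)*(j - 3)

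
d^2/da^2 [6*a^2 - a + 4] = 12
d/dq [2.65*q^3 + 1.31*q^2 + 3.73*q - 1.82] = 7.95*q^2 + 2.62*q + 3.73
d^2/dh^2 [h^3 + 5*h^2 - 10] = 6*h + 10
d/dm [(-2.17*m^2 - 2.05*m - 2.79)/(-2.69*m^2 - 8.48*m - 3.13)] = (12.8871*m^2 - 1.426*m - 17.2427)/(7.2361*m^4 + 45.6224*m^3 + 88.7498*m^2 + 53.0848*m + 9.7969)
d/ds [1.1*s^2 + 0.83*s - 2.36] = 2.2*s + 0.83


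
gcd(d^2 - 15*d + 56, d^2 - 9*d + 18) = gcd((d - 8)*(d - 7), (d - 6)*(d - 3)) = 1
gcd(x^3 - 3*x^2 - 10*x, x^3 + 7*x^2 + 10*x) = x^2 + 2*x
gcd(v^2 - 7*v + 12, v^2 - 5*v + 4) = v - 4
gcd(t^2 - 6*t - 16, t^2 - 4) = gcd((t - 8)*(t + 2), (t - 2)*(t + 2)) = t + 2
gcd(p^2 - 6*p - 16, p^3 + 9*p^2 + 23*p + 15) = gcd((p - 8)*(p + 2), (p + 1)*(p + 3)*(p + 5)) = 1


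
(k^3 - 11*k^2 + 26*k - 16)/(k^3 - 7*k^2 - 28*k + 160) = (k^2 - 3*k + 2)/(k^2 + k - 20)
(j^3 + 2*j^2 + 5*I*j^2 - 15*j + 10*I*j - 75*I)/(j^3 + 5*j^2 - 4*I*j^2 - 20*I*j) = (j^2 + j*(-3 + 5*I) - 15*I)/(j*(j - 4*I))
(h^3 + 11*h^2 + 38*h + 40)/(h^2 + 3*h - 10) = (h^2 + 6*h + 8)/(h - 2)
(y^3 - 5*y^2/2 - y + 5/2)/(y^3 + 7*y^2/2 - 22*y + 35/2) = (y + 1)/(y + 7)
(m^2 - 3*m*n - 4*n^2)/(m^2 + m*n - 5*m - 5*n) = (m - 4*n)/(m - 5)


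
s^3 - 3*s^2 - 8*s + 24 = (s - 3)*(s - 2*sqrt(2))*(s + 2*sqrt(2))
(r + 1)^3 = r^3 + 3*r^2 + 3*r + 1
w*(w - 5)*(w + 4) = w^3 - w^2 - 20*w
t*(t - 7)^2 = t^3 - 14*t^2 + 49*t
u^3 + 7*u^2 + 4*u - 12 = (u - 1)*(u + 2)*(u + 6)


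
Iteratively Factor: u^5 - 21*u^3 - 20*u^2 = (u - 5)*(u^4 + 5*u^3 + 4*u^2) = u*(u - 5)*(u^3 + 5*u^2 + 4*u) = u^2*(u - 5)*(u^2 + 5*u + 4) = u^2*(u - 5)*(u + 4)*(u + 1)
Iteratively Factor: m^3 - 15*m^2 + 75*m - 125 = (m - 5)*(m^2 - 10*m + 25) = (m - 5)^2*(m - 5)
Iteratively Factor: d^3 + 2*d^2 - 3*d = (d + 3)*(d^2 - d) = d*(d + 3)*(d - 1)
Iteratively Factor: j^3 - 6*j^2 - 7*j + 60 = (j + 3)*(j^2 - 9*j + 20) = (j - 4)*(j + 3)*(j - 5)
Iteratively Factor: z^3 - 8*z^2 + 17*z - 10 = (z - 5)*(z^2 - 3*z + 2) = (z - 5)*(z - 1)*(z - 2)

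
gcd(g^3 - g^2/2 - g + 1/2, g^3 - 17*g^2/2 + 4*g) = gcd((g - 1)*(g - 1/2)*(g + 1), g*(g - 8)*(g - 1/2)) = g - 1/2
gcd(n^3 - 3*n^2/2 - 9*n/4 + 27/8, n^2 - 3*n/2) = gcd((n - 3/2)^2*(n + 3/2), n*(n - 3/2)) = n - 3/2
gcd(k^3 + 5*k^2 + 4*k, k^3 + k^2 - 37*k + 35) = 1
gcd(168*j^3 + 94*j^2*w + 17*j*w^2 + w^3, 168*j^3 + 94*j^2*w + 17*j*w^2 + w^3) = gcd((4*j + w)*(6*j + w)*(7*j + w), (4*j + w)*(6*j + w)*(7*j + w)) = 168*j^3 + 94*j^2*w + 17*j*w^2 + w^3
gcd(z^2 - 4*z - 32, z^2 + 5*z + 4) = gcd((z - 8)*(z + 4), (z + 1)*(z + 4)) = z + 4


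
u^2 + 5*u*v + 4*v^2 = (u + v)*(u + 4*v)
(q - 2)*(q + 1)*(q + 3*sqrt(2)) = q^3 - q^2 + 3*sqrt(2)*q^2 - 3*sqrt(2)*q - 2*q - 6*sqrt(2)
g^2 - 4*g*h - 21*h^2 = (g - 7*h)*(g + 3*h)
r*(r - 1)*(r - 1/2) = r^3 - 3*r^2/2 + r/2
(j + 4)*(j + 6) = j^2 + 10*j + 24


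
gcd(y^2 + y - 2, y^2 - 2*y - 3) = 1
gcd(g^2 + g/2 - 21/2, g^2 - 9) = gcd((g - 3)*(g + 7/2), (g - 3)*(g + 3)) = g - 3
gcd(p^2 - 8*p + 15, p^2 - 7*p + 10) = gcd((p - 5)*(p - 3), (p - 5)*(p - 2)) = p - 5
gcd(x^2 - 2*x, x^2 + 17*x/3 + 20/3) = 1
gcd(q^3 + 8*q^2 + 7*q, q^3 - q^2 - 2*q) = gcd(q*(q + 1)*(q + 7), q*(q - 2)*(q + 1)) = q^2 + q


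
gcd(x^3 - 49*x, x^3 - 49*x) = x^3 - 49*x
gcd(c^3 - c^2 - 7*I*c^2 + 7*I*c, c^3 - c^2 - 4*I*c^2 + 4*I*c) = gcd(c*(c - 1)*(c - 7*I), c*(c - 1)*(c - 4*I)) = c^2 - c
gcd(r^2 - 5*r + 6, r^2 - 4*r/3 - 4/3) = r - 2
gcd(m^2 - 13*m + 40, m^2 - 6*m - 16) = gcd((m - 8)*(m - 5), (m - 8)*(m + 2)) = m - 8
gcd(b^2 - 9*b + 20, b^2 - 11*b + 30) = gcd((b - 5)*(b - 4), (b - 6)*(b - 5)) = b - 5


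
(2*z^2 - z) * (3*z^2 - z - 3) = 6*z^4 - 5*z^3 - 5*z^2 + 3*z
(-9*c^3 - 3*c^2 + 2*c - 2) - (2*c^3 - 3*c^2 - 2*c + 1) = -11*c^3 + 4*c - 3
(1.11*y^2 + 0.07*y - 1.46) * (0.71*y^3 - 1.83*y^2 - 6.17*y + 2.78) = 0.7881*y^5 - 1.9816*y^4 - 8.0134*y^3 + 5.3257*y^2 + 9.2028*y - 4.0588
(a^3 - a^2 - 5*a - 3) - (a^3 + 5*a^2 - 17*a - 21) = -6*a^2 + 12*a + 18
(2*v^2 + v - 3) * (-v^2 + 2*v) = -2*v^4 + 3*v^3 + 5*v^2 - 6*v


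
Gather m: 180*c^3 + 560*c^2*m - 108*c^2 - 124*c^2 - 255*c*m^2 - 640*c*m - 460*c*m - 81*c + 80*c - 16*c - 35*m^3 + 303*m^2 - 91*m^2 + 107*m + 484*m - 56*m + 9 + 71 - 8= 180*c^3 - 232*c^2 - 17*c - 35*m^3 + m^2*(212 - 255*c) + m*(560*c^2 - 1100*c + 535) + 72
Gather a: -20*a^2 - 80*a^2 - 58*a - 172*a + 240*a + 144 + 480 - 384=-100*a^2 + 10*a + 240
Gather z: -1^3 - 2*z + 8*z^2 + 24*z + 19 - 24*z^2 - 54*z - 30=-16*z^2 - 32*z - 12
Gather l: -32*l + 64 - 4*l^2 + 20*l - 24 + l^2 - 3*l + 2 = -3*l^2 - 15*l + 42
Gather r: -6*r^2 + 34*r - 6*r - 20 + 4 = -6*r^2 + 28*r - 16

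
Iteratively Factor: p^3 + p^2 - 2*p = (p + 2)*(p^2 - p) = p*(p + 2)*(p - 1)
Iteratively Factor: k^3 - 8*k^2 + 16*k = (k - 4)*(k^2 - 4*k) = (k - 4)^2*(k)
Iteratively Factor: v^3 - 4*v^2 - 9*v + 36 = (v - 4)*(v^2 - 9) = (v - 4)*(v - 3)*(v + 3)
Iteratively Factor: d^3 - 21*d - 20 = (d + 1)*(d^2 - d - 20) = (d + 1)*(d + 4)*(d - 5)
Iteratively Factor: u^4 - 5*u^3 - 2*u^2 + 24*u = (u - 4)*(u^3 - u^2 - 6*u) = u*(u - 4)*(u^2 - u - 6) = u*(u - 4)*(u + 2)*(u - 3)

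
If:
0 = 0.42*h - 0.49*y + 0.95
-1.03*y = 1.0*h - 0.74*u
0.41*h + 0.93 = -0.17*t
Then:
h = 1.16666666666667*y - 2.26190476190476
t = -2.81372549019608*y - 0.015406162464986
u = 2.96846846846847*y - 3.05662805662806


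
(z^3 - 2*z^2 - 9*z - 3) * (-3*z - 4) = -3*z^4 + 2*z^3 + 35*z^2 + 45*z + 12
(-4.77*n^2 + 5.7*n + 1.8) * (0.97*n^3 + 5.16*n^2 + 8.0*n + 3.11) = -4.6269*n^5 - 19.0842*n^4 - 7.002*n^3 + 40.0533*n^2 + 32.127*n + 5.598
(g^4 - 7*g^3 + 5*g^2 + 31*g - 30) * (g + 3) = g^5 - 4*g^4 - 16*g^3 + 46*g^2 + 63*g - 90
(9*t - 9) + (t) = 10*t - 9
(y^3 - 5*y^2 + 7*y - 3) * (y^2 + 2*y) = y^5 - 3*y^4 - 3*y^3 + 11*y^2 - 6*y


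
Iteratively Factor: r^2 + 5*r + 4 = (r + 4)*(r + 1)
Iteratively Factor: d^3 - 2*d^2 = (d)*(d^2 - 2*d) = d*(d - 2)*(d)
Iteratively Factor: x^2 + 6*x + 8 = (x + 4)*(x + 2)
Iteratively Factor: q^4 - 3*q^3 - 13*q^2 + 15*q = (q)*(q^3 - 3*q^2 - 13*q + 15) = q*(q - 1)*(q^2 - 2*q - 15) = q*(q - 1)*(q + 3)*(q - 5)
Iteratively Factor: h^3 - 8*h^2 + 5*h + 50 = (h - 5)*(h^2 - 3*h - 10) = (h - 5)^2*(h + 2)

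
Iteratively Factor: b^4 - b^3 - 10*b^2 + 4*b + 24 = (b + 2)*(b^3 - 3*b^2 - 4*b + 12) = (b + 2)^2*(b^2 - 5*b + 6) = (b - 2)*(b + 2)^2*(b - 3)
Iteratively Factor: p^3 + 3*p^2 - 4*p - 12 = (p - 2)*(p^2 + 5*p + 6) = (p - 2)*(p + 3)*(p + 2)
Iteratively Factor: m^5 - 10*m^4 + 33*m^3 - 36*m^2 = (m - 3)*(m^4 - 7*m^3 + 12*m^2) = (m - 4)*(m - 3)*(m^3 - 3*m^2) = m*(m - 4)*(m - 3)*(m^2 - 3*m) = m^2*(m - 4)*(m - 3)*(m - 3)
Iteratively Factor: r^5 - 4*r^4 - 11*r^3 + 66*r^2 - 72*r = (r - 3)*(r^4 - r^3 - 14*r^2 + 24*r) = r*(r - 3)*(r^3 - r^2 - 14*r + 24) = r*(r - 3)*(r + 4)*(r^2 - 5*r + 6) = r*(r - 3)^2*(r + 4)*(r - 2)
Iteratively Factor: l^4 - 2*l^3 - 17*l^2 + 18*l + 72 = (l - 4)*(l^3 + 2*l^2 - 9*l - 18) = (l - 4)*(l + 2)*(l^2 - 9) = (l - 4)*(l - 3)*(l + 2)*(l + 3)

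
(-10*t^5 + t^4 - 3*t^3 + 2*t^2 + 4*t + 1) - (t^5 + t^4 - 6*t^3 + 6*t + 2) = -11*t^5 + 3*t^3 + 2*t^2 - 2*t - 1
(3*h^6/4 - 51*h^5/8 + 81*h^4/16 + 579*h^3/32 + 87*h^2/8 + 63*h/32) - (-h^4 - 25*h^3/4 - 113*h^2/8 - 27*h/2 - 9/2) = 3*h^6/4 - 51*h^5/8 + 97*h^4/16 + 779*h^3/32 + 25*h^2 + 495*h/32 + 9/2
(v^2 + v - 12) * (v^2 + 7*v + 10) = v^4 + 8*v^3 + 5*v^2 - 74*v - 120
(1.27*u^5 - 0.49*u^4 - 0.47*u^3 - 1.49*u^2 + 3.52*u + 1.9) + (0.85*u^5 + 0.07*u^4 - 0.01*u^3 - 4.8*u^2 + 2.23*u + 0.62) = 2.12*u^5 - 0.42*u^4 - 0.48*u^3 - 6.29*u^2 + 5.75*u + 2.52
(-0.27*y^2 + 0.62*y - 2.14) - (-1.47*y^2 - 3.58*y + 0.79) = 1.2*y^2 + 4.2*y - 2.93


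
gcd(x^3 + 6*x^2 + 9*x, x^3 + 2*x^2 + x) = x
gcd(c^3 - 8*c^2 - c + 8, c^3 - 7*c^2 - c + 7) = c^2 - 1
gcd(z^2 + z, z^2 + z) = z^2 + z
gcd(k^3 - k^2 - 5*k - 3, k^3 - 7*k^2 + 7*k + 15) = k^2 - 2*k - 3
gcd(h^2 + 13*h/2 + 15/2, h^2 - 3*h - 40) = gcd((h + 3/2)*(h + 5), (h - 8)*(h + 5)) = h + 5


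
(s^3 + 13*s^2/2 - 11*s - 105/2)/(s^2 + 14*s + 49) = (2*s^2 - s - 15)/(2*(s + 7))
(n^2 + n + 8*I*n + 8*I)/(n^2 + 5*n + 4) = (n + 8*I)/(n + 4)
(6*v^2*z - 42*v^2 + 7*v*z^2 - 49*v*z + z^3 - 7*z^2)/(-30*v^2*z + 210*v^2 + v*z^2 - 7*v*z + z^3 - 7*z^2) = (v + z)/(-5*v + z)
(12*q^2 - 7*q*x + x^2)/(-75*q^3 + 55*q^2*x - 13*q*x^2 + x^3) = (-4*q + x)/(25*q^2 - 10*q*x + x^2)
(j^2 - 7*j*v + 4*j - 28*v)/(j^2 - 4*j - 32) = (j - 7*v)/(j - 8)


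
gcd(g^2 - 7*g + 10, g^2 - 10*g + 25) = g - 5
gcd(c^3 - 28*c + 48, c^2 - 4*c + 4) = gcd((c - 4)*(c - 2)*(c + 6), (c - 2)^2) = c - 2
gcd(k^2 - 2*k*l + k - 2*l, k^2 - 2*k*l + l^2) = 1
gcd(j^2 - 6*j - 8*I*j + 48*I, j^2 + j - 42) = j - 6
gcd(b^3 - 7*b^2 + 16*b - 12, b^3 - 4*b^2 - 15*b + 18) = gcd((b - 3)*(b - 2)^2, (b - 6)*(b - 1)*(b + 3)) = 1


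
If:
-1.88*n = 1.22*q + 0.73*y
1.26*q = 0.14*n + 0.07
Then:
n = -0.362183020948181*y - 0.0336273428886439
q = 0.051819184123484 - 0.0402425578831312*y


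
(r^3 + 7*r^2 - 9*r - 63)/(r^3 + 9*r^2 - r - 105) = (r + 3)/(r + 5)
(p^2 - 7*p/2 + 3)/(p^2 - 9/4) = 2*(p - 2)/(2*p + 3)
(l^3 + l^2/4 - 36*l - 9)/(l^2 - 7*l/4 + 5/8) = 2*(4*l^3 + l^2 - 144*l - 36)/(8*l^2 - 14*l + 5)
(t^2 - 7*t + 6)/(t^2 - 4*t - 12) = (t - 1)/(t + 2)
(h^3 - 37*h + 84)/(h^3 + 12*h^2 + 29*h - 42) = (h^2 - 7*h + 12)/(h^2 + 5*h - 6)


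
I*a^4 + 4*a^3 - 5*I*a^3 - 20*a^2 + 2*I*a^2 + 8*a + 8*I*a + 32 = (a - 4)*(a - 2)*(a - 4*I)*(I*a + I)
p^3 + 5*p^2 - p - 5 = (p - 1)*(p + 1)*(p + 5)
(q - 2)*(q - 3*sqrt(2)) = q^2 - 3*sqrt(2)*q - 2*q + 6*sqrt(2)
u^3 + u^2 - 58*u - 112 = (u - 8)*(u + 2)*(u + 7)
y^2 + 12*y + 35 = (y + 5)*(y + 7)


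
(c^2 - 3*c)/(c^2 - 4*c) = (c - 3)/(c - 4)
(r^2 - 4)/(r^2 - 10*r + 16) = (r + 2)/(r - 8)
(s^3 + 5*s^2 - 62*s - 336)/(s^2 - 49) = (s^2 - 2*s - 48)/(s - 7)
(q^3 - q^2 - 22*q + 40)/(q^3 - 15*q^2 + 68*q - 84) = (q^2 + q - 20)/(q^2 - 13*q + 42)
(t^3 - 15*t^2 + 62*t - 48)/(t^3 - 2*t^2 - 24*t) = (t^2 - 9*t + 8)/(t*(t + 4))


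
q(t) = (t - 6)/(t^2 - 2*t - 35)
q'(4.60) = -0.02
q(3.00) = 0.09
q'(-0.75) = -0.05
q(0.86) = 0.14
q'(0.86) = -0.03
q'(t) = (2 - 2*t)*(t - 6)/(t^2 - 2*t - 35)^2 + 1/(t^2 - 2*t - 35)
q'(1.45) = -0.02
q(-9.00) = -0.23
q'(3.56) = -0.02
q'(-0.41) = -0.05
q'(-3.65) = -0.50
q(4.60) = 0.06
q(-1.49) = 0.25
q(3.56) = 0.08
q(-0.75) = 0.20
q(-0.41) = 0.19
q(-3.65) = 0.67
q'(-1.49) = -0.08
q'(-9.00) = -0.06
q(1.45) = 0.13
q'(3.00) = -0.02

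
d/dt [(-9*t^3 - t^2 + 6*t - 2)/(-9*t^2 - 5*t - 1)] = (81*t^4 + 90*t^3 + 86*t^2 - 34*t - 16)/(81*t^4 + 90*t^3 + 43*t^2 + 10*t + 1)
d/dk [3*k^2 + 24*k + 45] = 6*k + 24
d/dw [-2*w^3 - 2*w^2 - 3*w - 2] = -6*w^2 - 4*w - 3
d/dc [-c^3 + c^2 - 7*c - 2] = -3*c^2 + 2*c - 7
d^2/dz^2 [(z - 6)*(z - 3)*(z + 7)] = 6*z - 4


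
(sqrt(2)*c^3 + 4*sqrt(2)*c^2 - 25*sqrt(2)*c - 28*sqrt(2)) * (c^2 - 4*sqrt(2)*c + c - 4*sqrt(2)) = sqrt(2)*c^5 - 8*c^4 + 5*sqrt(2)*c^4 - 40*c^3 - 21*sqrt(2)*c^3 - 53*sqrt(2)*c^2 + 168*c^2 - 28*sqrt(2)*c + 424*c + 224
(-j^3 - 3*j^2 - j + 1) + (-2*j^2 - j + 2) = -j^3 - 5*j^2 - 2*j + 3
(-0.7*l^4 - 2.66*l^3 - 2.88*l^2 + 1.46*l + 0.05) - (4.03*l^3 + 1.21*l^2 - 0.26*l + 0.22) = -0.7*l^4 - 6.69*l^3 - 4.09*l^2 + 1.72*l - 0.17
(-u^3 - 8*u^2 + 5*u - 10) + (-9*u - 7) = -u^3 - 8*u^2 - 4*u - 17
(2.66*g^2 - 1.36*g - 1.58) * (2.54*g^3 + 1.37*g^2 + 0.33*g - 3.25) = 6.7564*g^5 + 0.1898*g^4 - 4.9986*g^3 - 11.2584*g^2 + 3.8986*g + 5.135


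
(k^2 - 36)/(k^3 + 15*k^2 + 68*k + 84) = (k - 6)/(k^2 + 9*k + 14)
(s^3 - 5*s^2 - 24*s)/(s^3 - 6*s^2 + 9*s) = (s^2 - 5*s - 24)/(s^2 - 6*s + 9)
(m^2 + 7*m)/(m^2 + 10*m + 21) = m/(m + 3)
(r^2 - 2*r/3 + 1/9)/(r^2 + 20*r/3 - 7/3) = (r - 1/3)/(r + 7)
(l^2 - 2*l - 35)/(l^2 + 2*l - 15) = (l - 7)/(l - 3)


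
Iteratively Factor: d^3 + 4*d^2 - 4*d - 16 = (d + 4)*(d^2 - 4) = (d - 2)*(d + 4)*(d + 2)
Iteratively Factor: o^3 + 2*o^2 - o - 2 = (o - 1)*(o^2 + 3*o + 2) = (o - 1)*(o + 2)*(o + 1)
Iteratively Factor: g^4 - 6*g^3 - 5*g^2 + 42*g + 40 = (g - 4)*(g^3 - 2*g^2 - 13*g - 10) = (g - 5)*(g - 4)*(g^2 + 3*g + 2) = (g - 5)*(g - 4)*(g + 2)*(g + 1)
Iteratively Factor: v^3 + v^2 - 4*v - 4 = (v - 2)*(v^2 + 3*v + 2) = (v - 2)*(v + 2)*(v + 1)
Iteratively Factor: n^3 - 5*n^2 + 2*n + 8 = (n - 2)*(n^2 - 3*n - 4) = (n - 2)*(n + 1)*(n - 4)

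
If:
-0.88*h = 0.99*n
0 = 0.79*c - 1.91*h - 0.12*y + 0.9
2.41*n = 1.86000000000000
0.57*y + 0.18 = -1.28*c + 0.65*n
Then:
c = -2.35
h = -0.87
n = 0.77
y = 5.84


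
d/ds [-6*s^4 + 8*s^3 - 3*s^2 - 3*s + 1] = -24*s^3 + 24*s^2 - 6*s - 3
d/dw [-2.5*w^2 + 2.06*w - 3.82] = 2.06 - 5.0*w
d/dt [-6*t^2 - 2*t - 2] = -12*t - 2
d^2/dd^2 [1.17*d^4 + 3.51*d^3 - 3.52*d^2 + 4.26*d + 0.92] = 14.04*d^2 + 21.06*d - 7.04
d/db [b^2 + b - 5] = 2*b + 1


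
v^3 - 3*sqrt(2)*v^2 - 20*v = v*(v - 5*sqrt(2))*(v + 2*sqrt(2))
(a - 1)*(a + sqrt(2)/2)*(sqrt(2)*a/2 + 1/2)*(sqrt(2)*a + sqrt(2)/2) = a^4 - a^3/2 + sqrt(2)*a^3 - sqrt(2)*a^2/2 - sqrt(2)*a/2 - a/4 - 1/4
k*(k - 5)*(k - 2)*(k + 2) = k^4 - 5*k^3 - 4*k^2 + 20*k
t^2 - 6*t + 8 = (t - 4)*(t - 2)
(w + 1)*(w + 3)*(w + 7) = w^3 + 11*w^2 + 31*w + 21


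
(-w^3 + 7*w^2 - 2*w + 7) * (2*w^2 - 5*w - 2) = -2*w^5 + 19*w^4 - 37*w^3 + 10*w^2 - 31*w - 14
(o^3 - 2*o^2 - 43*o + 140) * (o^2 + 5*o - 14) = o^5 + 3*o^4 - 67*o^3 - 47*o^2 + 1302*o - 1960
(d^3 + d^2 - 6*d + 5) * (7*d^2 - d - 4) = 7*d^5 + 6*d^4 - 47*d^3 + 37*d^2 + 19*d - 20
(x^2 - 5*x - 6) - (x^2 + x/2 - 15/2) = 3/2 - 11*x/2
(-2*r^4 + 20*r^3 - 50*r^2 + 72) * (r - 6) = -2*r^5 + 32*r^4 - 170*r^3 + 300*r^2 + 72*r - 432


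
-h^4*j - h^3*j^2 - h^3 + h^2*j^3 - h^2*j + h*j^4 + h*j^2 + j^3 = (-h + j)*(h + j)^2*(h*j + 1)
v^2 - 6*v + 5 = (v - 5)*(v - 1)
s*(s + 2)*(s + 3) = s^3 + 5*s^2 + 6*s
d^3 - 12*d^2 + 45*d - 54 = (d - 6)*(d - 3)^2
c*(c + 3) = c^2 + 3*c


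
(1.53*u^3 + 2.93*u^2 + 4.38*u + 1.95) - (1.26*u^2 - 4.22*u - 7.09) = 1.53*u^3 + 1.67*u^2 + 8.6*u + 9.04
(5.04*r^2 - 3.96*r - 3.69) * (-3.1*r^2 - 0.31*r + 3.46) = -15.624*r^4 + 10.7136*r^3 + 30.105*r^2 - 12.5577*r - 12.7674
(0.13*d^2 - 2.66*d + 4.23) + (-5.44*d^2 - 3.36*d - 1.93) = -5.31*d^2 - 6.02*d + 2.3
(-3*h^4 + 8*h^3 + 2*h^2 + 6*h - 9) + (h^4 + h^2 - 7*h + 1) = -2*h^4 + 8*h^3 + 3*h^2 - h - 8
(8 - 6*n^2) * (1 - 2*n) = 12*n^3 - 6*n^2 - 16*n + 8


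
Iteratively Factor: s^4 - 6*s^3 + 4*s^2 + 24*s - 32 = (s - 4)*(s^3 - 2*s^2 - 4*s + 8) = (s - 4)*(s - 2)*(s^2 - 4) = (s - 4)*(s - 2)*(s + 2)*(s - 2)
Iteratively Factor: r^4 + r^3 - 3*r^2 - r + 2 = (r + 2)*(r^3 - r^2 - r + 1) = (r + 1)*(r + 2)*(r^2 - 2*r + 1) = (r - 1)*(r + 1)*(r + 2)*(r - 1)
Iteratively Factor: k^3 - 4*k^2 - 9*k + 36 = (k + 3)*(k^2 - 7*k + 12) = (k - 3)*(k + 3)*(k - 4)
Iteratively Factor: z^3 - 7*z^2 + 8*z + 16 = (z - 4)*(z^2 - 3*z - 4) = (z - 4)*(z + 1)*(z - 4)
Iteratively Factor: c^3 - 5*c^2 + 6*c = (c - 2)*(c^2 - 3*c) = (c - 3)*(c - 2)*(c)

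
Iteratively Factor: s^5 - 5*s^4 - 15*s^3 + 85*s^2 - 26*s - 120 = (s - 3)*(s^4 - 2*s^3 - 21*s^2 + 22*s + 40) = (s - 3)*(s + 1)*(s^3 - 3*s^2 - 18*s + 40) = (s - 3)*(s - 2)*(s + 1)*(s^2 - s - 20) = (s - 3)*(s - 2)*(s + 1)*(s + 4)*(s - 5)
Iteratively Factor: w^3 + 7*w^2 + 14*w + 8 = (w + 1)*(w^2 + 6*w + 8) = (w + 1)*(w + 4)*(w + 2)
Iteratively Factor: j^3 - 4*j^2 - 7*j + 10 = (j + 2)*(j^2 - 6*j + 5) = (j - 5)*(j + 2)*(j - 1)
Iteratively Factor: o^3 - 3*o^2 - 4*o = (o - 4)*(o^2 + o) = (o - 4)*(o + 1)*(o)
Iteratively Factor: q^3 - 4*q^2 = (q - 4)*(q^2) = q*(q - 4)*(q)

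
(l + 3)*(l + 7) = l^2 + 10*l + 21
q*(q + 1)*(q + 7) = q^3 + 8*q^2 + 7*q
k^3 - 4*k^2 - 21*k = k*(k - 7)*(k + 3)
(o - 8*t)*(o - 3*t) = o^2 - 11*o*t + 24*t^2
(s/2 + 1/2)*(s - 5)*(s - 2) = s^3/2 - 3*s^2 + 3*s/2 + 5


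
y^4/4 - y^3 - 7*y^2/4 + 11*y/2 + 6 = (y/2 + 1/2)*(y/2 + 1)*(y - 4)*(y - 3)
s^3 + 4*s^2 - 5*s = s*(s - 1)*(s + 5)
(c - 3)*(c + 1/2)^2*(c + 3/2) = c^4 - c^3/2 - 23*c^2/4 - 39*c/8 - 9/8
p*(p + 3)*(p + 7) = p^3 + 10*p^2 + 21*p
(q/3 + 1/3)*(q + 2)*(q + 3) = q^3/3 + 2*q^2 + 11*q/3 + 2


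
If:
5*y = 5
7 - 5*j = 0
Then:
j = 7/5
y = 1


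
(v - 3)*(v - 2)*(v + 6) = v^3 + v^2 - 24*v + 36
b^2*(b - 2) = b^3 - 2*b^2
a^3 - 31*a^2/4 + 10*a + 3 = (a - 6)*(a - 2)*(a + 1/4)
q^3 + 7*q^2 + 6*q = q*(q + 1)*(q + 6)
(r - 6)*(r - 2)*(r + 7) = r^3 - r^2 - 44*r + 84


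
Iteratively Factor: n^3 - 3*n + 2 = (n - 1)*(n^2 + n - 2) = (n - 1)*(n + 2)*(n - 1)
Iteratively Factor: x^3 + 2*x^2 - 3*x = (x)*(x^2 + 2*x - 3) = x*(x + 3)*(x - 1)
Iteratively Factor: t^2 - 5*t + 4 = (t - 4)*(t - 1)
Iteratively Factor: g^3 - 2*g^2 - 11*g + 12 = (g - 1)*(g^2 - g - 12) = (g - 1)*(g + 3)*(g - 4)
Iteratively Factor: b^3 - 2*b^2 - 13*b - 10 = (b + 1)*(b^2 - 3*b - 10) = (b - 5)*(b + 1)*(b + 2)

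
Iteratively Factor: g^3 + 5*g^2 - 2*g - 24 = (g - 2)*(g^2 + 7*g + 12) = (g - 2)*(g + 3)*(g + 4)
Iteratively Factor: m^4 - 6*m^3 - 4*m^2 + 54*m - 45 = (m - 5)*(m^3 - m^2 - 9*m + 9) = (m - 5)*(m - 3)*(m^2 + 2*m - 3) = (m - 5)*(m - 3)*(m + 3)*(m - 1)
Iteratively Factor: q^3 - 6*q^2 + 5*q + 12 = (q - 3)*(q^2 - 3*q - 4) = (q - 4)*(q - 3)*(q + 1)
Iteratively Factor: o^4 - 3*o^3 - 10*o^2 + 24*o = (o + 3)*(o^3 - 6*o^2 + 8*o) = (o - 2)*(o + 3)*(o^2 - 4*o) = (o - 4)*(o - 2)*(o + 3)*(o)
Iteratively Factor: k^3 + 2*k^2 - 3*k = (k - 1)*(k^2 + 3*k) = (k - 1)*(k + 3)*(k)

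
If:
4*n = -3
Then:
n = -3/4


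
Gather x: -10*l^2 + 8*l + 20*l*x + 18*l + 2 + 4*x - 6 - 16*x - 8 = -10*l^2 + 26*l + x*(20*l - 12) - 12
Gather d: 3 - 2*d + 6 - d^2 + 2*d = 9 - d^2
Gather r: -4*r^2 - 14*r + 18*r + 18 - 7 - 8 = -4*r^2 + 4*r + 3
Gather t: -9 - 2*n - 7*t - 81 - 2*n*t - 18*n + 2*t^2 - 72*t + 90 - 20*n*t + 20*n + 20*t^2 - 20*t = 22*t^2 + t*(-22*n - 99)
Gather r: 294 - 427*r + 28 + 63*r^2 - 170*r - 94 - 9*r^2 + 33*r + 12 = 54*r^2 - 564*r + 240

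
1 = 1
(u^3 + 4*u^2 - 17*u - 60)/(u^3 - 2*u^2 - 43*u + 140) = (u^2 + 8*u + 15)/(u^2 + 2*u - 35)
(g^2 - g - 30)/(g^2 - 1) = (g^2 - g - 30)/(g^2 - 1)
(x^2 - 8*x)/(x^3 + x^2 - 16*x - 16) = x*(x - 8)/(x^3 + x^2 - 16*x - 16)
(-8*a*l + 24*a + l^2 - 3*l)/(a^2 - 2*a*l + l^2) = (-8*a*l + 24*a + l^2 - 3*l)/(a^2 - 2*a*l + l^2)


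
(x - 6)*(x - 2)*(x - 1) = x^3 - 9*x^2 + 20*x - 12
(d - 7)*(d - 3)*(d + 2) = d^3 - 8*d^2 + d + 42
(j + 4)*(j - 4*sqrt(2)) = j^2 - 4*sqrt(2)*j + 4*j - 16*sqrt(2)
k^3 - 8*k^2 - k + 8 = (k - 8)*(k - 1)*(k + 1)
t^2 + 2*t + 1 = (t + 1)^2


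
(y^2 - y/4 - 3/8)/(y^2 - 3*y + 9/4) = (8*y^2 - 2*y - 3)/(2*(4*y^2 - 12*y + 9))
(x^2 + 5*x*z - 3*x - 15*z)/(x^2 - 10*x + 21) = (x + 5*z)/(x - 7)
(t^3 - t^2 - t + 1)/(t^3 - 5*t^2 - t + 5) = (t - 1)/(t - 5)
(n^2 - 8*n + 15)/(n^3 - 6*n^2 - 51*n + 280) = (n - 3)/(n^2 - n - 56)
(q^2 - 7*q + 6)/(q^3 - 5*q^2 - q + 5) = (q - 6)/(q^2 - 4*q - 5)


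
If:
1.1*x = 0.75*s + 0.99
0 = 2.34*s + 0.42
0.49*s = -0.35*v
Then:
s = -0.18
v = 0.25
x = 0.78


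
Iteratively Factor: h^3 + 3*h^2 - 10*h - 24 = (h - 3)*(h^2 + 6*h + 8) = (h - 3)*(h + 4)*(h + 2)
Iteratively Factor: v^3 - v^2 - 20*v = (v)*(v^2 - v - 20) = v*(v - 5)*(v + 4)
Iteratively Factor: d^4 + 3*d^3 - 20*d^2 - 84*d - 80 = (d + 4)*(d^3 - d^2 - 16*d - 20) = (d - 5)*(d + 4)*(d^2 + 4*d + 4) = (d - 5)*(d + 2)*(d + 4)*(d + 2)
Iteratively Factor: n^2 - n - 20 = (n + 4)*(n - 5)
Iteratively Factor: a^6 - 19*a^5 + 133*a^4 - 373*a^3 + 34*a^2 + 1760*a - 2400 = (a + 2)*(a^5 - 21*a^4 + 175*a^3 - 723*a^2 + 1480*a - 1200) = (a - 4)*(a + 2)*(a^4 - 17*a^3 + 107*a^2 - 295*a + 300) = (a - 4)*(a - 3)*(a + 2)*(a^3 - 14*a^2 + 65*a - 100) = (a - 5)*(a - 4)*(a - 3)*(a + 2)*(a^2 - 9*a + 20) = (a - 5)*(a - 4)^2*(a - 3)*(a + 2)*(a - 5)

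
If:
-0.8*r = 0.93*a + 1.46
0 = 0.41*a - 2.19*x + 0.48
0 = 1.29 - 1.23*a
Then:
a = 1.05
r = -3.04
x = 0.42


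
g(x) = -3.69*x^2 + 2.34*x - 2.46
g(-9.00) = -322.41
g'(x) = 2.34 - 7.38*x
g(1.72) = -9.35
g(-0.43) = -4.15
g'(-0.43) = 5.51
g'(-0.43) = 5.51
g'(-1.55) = 13.78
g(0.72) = -2.69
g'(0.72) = -2.97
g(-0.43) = -4.15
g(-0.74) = -6.21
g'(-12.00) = 90.90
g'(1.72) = -10.35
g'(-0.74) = 7.80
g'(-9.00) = 68.76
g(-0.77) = -6.45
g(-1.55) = -14.95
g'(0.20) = 0.86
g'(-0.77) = 8.02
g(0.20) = -2.14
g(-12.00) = -561.90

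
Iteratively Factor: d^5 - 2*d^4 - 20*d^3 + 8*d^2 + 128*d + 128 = (d + 2)*(d^4 - 4*d^3 - 12*d^2 + 32*d + 64) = (d + 2)^2*(d^3 - 6*d^2 + 32) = (d - 4)*(d + 2)^2*(d^2 - 2*d - 8) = (d - 4)*(d + 2)^3*(d - 4)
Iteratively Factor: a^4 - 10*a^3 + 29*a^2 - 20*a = (a - 4)*(a^3 - 6*a^2 + 5*a) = (a - 5)*(a - 4)*(a^2 - a) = (a - 5)*(a - 4)*(a - 1)*(a)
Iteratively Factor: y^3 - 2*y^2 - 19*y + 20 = (y - 5)*(y^2 + 3*y - 4) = (y - 5)*(y + 4)*(y - 1)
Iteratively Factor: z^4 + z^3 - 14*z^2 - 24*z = (z)*(z^3 + z^2 - 14*z - 24) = z*(z + 3)*(z^2 - 2*z - 8) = z*(z + 2)*(z + 3)*(z - 4)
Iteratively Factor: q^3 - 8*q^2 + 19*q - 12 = (q - 4)*(q^2 - 4*q + 3) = (q - 4)*(q - 3)*(q - 1)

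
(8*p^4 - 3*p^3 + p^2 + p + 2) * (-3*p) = -24*p^5 + 9*p^4 - 3*p^3 - 3*p^2 - 6*p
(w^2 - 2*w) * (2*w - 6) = 2*w^3 - 10*w^2 + 12*w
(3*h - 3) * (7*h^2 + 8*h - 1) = 21*h^3 + 3*h^2 - 27*h + 3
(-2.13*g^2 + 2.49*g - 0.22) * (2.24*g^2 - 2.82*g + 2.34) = -4.7712*g^4 + 11.5842*g^3 - 12.4988*g^2 + 6.447*g - 0.5148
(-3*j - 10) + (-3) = -3*j - 13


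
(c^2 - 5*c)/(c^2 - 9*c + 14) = c*(c - 5)/(c^2 - 9*c + 14)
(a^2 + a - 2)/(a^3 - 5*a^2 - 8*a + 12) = 1/(a - 6)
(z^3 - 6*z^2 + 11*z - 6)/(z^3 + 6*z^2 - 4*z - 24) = (z^2 - 4*z + 3)/(z^2 + 8*z + 12)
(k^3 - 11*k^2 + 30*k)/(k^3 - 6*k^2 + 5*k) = (k - 6)/(k - 1)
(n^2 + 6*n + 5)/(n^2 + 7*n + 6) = (n + 5)/(n + 6)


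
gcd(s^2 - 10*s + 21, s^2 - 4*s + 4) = 1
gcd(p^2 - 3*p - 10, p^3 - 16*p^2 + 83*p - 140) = p - 5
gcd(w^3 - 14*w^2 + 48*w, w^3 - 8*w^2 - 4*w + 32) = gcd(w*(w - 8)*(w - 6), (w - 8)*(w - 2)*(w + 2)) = w - 8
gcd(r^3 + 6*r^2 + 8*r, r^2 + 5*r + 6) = r + 2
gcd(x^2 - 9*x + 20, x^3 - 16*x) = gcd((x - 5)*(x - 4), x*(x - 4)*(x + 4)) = x - 4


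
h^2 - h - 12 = (h - 4)*(h + 3)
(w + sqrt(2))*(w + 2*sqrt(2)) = w^2 + 3*sqrt(2)*w + 4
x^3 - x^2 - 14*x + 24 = (x - 3)*(x - 2)*(x + 4)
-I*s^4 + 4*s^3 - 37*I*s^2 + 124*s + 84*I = (s - 6*I)*(s + 2*I)*(s + 7*I)*(-I*s + 1)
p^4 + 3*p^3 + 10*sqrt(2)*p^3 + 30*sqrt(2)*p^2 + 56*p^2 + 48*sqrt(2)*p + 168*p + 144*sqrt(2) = (p + 3)*(p + 2*sqrt(2))^2*(p + 6*sqrt(2))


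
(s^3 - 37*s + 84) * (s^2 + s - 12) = s^5 + s^4 - 49*s^3 + 47*s^2 + 528*s - 1008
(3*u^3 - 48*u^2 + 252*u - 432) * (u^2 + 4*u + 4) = 3*u^5 - 36*u^4 + 72*u^3 + 384*u^2 - 720*u - 1728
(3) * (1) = 3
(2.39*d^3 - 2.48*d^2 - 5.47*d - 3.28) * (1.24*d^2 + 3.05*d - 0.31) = 2.9636*d^5 + 4.2143*d^4 - 15.0877*d^3 - 19.9819*d^2 - 8.3083*d + 1.0168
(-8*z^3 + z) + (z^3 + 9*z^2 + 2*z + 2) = -7*z^3 + 9*z^2 + 3*z + 2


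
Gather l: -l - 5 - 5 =-l - 10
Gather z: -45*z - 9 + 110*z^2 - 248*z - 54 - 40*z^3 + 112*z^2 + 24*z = -40*z^3 + 222*z^2 - 269*z - 63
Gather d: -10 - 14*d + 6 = -14*d - 4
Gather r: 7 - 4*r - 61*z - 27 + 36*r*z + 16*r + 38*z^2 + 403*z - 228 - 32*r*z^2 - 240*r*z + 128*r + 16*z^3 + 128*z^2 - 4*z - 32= r*(-32*z^2 - 204*z + 140) + 16*z^3 + 166*z^2 + 338*z - 280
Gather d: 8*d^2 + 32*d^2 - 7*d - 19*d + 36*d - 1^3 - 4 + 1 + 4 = 40*d^2 + 10*d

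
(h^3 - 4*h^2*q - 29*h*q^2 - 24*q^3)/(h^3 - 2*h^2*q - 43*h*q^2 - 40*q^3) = (h + 3*q)/(h + 5*q)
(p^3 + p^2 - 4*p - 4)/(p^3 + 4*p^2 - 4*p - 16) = (p + 1)/(p + 4)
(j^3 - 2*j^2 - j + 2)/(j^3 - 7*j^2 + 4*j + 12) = (j - 1)/(j - 6)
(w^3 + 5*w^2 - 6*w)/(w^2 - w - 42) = w*(w - 1)/(w - 7)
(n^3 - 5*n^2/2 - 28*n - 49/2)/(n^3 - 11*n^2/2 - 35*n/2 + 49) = (n + 1)/(n - 2)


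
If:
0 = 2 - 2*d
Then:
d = 1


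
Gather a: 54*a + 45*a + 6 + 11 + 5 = 99*a + 22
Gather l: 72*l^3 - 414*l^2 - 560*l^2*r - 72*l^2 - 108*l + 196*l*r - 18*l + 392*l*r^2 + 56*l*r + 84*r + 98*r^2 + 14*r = 72*l^3 + l^2*(-560*r - 486) + l*(392*r^2 + 252*r - 126) + 98*r^2 + 98*r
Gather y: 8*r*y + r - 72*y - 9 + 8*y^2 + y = r + 8*y^2 + y*(8*r - 71) - 9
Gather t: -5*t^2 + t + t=-5*t^2 + 2*t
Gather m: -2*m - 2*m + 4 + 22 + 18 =44 - 4*m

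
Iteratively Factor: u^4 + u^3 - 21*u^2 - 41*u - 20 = (u + 1)*(u^3 - 21*u - 20) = (u + 1)*(u + 4)*(u^2 - 4*u - 5) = (u - 5)*(u + 1)*(u + 4)*(u + 1)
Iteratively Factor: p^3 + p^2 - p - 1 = (p + 1)*(p^2 - 1) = (p - 1)*(p + 1)*(p + 1)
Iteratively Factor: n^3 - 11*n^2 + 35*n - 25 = (n - 5)*(n^2 - 6*n + 5) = (n - 5)^2*(n - 1)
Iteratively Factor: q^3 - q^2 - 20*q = (q - 5)*(q^2 + 4*q) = (q - 5)*(q + 4)*(q)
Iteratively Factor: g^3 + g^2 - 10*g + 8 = (g - 1)*(g^2 + 2*g - 8) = (g - 2)*(g - 1)*(g + 4)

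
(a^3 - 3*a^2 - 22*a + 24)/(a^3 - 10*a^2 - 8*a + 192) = (a - 1)/(a - 8)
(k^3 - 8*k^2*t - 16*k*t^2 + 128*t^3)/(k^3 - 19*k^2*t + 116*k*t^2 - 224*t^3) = (-k - 4*t)/(-k + 7*t)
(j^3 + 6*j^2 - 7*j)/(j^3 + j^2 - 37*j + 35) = j/(j - 5)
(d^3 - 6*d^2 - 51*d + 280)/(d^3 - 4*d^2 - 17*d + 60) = (d^2 - d - 56)/(d^2 + d - 12)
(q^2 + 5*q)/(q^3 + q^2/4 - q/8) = 8*(q + 5)/(8*q^2 + 2*q - 1)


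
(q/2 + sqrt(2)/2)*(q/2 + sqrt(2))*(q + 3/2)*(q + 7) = q^4/4 + 3*sqrt(2)*q^3/4 + 17*q^3/8 + 29*q^2/8 + 51*sqrt(2)*q^2/8 + 17*q/2 + 63*sqrt(2)*q/8 + 21/2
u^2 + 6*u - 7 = (u - 1)*(u + 7)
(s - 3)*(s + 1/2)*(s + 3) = s^3 + s^2/2 - 9*s - 9/2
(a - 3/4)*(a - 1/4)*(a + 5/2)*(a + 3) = a^4 + 9*a^3/2 + 35*a^2/16 - 207*a/32 + 45/32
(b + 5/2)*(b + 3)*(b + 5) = b^3 + 21*b^2/2 + 35*b + 75/2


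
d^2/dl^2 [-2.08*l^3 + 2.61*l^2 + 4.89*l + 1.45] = 5.22 - 12.48*l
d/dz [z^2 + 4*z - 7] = 2*z + 4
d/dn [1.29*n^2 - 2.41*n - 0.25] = 2.58*n - 2.41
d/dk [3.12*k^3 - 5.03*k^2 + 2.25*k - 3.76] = 9.36*k^2 - 10.06*k + 2.25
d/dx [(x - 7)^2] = 2*x - 14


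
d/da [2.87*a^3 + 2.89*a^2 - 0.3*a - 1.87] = 8.61*a^2 + 5.78*a - 0.3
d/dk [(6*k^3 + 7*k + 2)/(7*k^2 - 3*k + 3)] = (42*k^4 - 36*k^3 + 5*k^2 - 28*k + 27)/(49*k^4 - 42*k^3 + 51*k^2 - 18*k + 9)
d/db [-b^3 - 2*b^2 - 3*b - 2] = -3*b^2 - 4*b - 3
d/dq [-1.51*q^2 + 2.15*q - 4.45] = 2.15 - 3.02*q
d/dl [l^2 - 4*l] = 2*l - 4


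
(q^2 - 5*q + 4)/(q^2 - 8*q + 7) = (q - 4)/(q - 7)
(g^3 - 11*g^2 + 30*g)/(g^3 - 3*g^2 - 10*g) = (g - 6)/(g + 2)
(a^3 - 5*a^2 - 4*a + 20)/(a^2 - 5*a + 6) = (a^2 - 3*a - 10)/(a - 3)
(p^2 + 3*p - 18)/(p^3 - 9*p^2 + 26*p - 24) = (p + 6)/(p^2 - 6*p + 8)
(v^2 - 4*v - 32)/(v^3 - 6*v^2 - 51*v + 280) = (v + 4)/(v^2 + 2*v - 35)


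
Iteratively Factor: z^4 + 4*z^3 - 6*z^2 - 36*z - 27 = (z - 3)*(z^3 + 7*z^2 + 15*z + 9) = (z - 3)*(z + 3)*(z^2 + 4*z + 3) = (z - 3)*(z + 1)*(z + 3)*(z + 3)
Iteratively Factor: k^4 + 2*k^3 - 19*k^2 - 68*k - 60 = (k + 2)*(k^3 - 19*k - 30) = (k - 5)*(k + 2)*(k^2 + 5*k + 6) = (k - 5)*(k + 2)*(k + 3)*(k + 2)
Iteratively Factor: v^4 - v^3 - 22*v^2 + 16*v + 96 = (v + 4)*(v^3 - 5*v^2 - 2*v + 24) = (v - 4)*(v + 4)*(v^2 - v - 6) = (v - 4)*(v + 2)*(v + 4)*(v - 3)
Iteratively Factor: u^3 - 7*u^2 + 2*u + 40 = (u - 5)*(u^2 - 2*u - 8) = (u - 5)*(u + 2)*(u - 4)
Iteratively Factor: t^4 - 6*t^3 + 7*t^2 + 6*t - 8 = (t + 1)*(t^3 - 7*t^2 + 14*t - 8) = (t - 2)*(t + 1)*(t^2 - 5*t + 4) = (t - 4)*(t - 2)*(t + 1)*(t - 1)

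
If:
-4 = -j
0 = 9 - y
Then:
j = 4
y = 9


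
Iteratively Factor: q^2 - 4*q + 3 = (q - 1)*(q - 3)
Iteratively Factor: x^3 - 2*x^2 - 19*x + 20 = (x - 1)*(x^2 - x - 20) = (x - 5)*(x - 1)*(x + 4)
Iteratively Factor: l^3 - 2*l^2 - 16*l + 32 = (l - 2)*(l^2 - 16) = (l - 2)*(l + 4)*(l - 4)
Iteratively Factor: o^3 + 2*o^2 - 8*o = (o - 2)*(o^2 + 4*o) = o*(o - 2)*(o + 4)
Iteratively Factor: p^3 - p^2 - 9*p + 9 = (p - 1)*(p^2 - 9) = (p - 3)*(p - 1)*(p + 3)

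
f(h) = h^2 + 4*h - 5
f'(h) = 2*h + 4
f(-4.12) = -4.51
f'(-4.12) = -4.24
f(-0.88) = -7.75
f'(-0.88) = 2.24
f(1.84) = 5.75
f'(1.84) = 7.68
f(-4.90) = -0.59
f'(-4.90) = -5.80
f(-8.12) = 28.45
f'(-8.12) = -12.24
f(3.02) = 16.20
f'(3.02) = 10.04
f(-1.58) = -8.82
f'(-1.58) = 0.84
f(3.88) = 25.57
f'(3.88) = 11.76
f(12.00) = 187.00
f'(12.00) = 28.00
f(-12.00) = 91.00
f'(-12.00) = -20.00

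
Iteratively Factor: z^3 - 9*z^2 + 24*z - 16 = (z - 1)*(z^2 - 8*z + 16) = (z - 4)*(z - 1)*(z - 4)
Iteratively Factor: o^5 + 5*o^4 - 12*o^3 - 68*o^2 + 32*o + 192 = (o + 4)*(o^4 + o^3 - 16*o^2 - 4*o + 48) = (o - 2)*(o + 4)*(o^3 + 3*o^2 - 10*o - 24) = (o - 2)*(o + 2)*(o + 4)*(o^2 + o - 12) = (o - 3)*(o - 2)*(o + 2)*(o + 4)*(o + 4)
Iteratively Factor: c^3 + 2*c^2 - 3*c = (c)*(c^2 + 2*c - 3) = c*(c - 1)*(c + 3)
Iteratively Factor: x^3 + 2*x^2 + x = (x + 1)*(x^2 + x) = x*(x + 1)*(x + 1)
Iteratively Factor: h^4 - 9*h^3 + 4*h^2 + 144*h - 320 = (h - 4)*(h^3 - 5*h^2 - 16*h + 80) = (h - 4)*(h + 4)*(h^2 - 9*h + 20) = (h - 4)^2*(h + 4)*(h - 5)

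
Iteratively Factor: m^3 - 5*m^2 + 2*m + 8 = (m + 1)*(m^2 - 6*m + 8) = (m - 2)*(m + 1)*(m - 4)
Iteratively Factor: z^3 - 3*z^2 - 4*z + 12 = (z + 2)*(z^2 - 5*z + 6) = (z - 3)*(z + 2)*(z - 2)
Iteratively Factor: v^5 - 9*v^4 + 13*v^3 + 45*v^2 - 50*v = (v - 1)*(v^4 - 8*v^3 + 5*v^2 + 50*v) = (v - 1)*(v + 2)*(v^3 - 10*v^2 + 25*v) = (v - 5)*(v - 1)*(v + 2)*(v^2 - 5*v) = (v - 5)^2*(v - 1)*(v + 2)*(v)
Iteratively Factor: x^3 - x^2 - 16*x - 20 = (x - 5)*(x^2 + 4*x + 4) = (x - 5)*(x + 2)*(x + 2)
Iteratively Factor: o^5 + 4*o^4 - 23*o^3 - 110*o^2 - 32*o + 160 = (o - 5)*(o^4 + 9*o^3 + 22*o^2 - 32) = (o - 5)*(o + 4)*(o^3 + 5*o^2 + 2*o - 8) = (o - 5)*(o + 4)^2*(o^2 + o - 2) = (o - 5)*(o - 1)*(o + 4)^2*(o + 2)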